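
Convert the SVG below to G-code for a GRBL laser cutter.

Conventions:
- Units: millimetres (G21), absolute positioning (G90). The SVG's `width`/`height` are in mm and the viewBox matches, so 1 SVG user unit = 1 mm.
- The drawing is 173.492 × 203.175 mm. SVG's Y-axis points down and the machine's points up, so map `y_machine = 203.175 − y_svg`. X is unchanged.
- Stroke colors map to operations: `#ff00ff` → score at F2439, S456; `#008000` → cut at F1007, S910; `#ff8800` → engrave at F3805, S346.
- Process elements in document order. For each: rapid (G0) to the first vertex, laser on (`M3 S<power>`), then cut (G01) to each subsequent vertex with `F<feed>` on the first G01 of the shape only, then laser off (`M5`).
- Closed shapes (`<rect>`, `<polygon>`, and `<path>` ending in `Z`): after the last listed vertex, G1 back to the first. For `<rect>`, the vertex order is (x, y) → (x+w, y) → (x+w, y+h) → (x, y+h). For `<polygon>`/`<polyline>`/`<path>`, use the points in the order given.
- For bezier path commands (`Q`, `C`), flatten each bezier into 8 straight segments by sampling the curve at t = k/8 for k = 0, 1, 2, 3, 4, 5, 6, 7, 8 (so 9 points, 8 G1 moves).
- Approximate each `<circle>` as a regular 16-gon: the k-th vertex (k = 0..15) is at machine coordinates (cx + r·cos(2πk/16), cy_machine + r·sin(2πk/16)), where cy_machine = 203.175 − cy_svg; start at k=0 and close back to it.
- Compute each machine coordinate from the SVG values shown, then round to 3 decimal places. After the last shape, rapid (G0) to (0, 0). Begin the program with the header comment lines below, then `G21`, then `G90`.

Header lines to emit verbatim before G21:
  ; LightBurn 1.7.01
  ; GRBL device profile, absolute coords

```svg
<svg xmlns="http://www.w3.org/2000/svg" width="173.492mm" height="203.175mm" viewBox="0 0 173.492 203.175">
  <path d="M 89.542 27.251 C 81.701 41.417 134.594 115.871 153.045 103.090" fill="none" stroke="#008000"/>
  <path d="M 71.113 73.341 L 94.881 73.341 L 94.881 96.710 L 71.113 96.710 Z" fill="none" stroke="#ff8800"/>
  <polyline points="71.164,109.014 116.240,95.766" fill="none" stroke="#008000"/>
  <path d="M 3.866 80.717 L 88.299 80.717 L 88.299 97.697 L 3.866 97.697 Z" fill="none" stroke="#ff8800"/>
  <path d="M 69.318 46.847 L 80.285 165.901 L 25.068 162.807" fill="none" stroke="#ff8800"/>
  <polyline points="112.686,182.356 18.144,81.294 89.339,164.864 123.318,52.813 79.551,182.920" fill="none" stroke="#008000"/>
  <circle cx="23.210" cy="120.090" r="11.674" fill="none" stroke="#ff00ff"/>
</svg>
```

viewBox `0 0 173.492 203.175` with mm width/height → 1 unit = 1 mm. Flip: y_m = 203.175 − y_svg.

**Shape 1** — `<path>` cubic bezier, stroke `#008000` → cut (S910, F1007). Control points (SVG): P0=(89.542,27.251), P1=(81.701,41.417), P2=(134.594,115.871), P3=(153.045,103.090); sampled at t=k/8. Machine vertices: (89.542,175.924) → (89.263,168.074) → (93.562,156.301) → (101.324,142.333) → (111.434,127.899) → (122.776,114.729) → (134.236,104.551) → (144.697,99.093) → (153.045,100.085). Open path.

**Shape 2** — `<path>` rectangle, stroke `#ff8800` → engrave (S346, F3805). Machine vertices: (71.113,129.834) → (94.881,129.834) → (94.881,106.465) → (71.113,106.465) → (71.113,129.834). Closed: final G1 returns to the first vertex.

**Shape 3** — `<polyline>` line segment, stroke `#008000` → cut (S910, F1007). Machine vertices: (71.164,94.161) → (116.240,107.409). Open path.

**Shape 4** — `<path>` rectangle, stroke `#ff8800` → engrave (S346, F3805). Machine vertices: (3.866,122.458) → (88.299,122.458) → (88.299,105.478) → (3.866,105.478) → (3.866,122.458). Closed: final G1 returns to the first vertex.

**Shape 5** — `<path>` open polyline, stroke `#ff8800` → engrave (S346, F3805). Machine vertices: (69.318,156.328) → (80.285,37.274) → (25.068,40.368). Open path.

**Shape 6** — `<polyline>` open polyline, stroke `#008000` → cut (S910, F1007). Machine vertices: (112.686,20.819) → (18.144,121.881) → (89.339,38.311) → (123.318,150.362) → (79.551,20.255). Open path.

**Shape 7** — `<circle>` circle, stroke `#ff00ff` → score (S456, F2439). Machine vertices: (34.884,83.085) → (33.995,87.552) → (31.465,91.340) → (27.677,93.870) → (23.210,94.759) → (18.743,93.870) → (14.955,91.340) → (12.425,87.552) → (11.536,83.085) → (12.425,78.618) → (14.955,74.830) → (18.743,72.300) → (23.210,71.411) → (27.677,72.300) → (31.465,74.830) → (33.995,78.618) → (34.884,83.085). Closed: final G1 returns to the first vertex.

; LightBurn 1.7.01
; GRBL device profile, absolute coords
G21
G90
G0 X89.542 Y175.924
M3 S910
G01 X89.263 Y168.074 F1007
G01 X93.562 Y156.301
G01 X101.324 Y142.333
G01 X111.434 Y127.899
G01 X122.776 Y114.729
G01 X134.236 Y104.551
G01 X144.697 Y99.093
G01 X153.045 Y100.085
M5
G0 X71.113 Y129.834
M3 S346
G01 X94.881 Y129.834 F3805
G01 X94.881 Y106.465
G01 X71.113 Y106.465
G01 X71.113 Y129.834
M5
G0 X71.164 Y94.161
M3 S910
G01 X116.240 Y107.409 F1007
M5
G0 X3.866 Y122.458
M3 S346
G01 X88.299 Y122.458 F3805
G01 X88.299 Y105.478
G01 X3.866 Y105.478
G01 X3.866 Y122.458
M5
G0 X69.318 Y156.328
M3 S346
G01 X80.285 Y37.274 F3805
G01 X25.068 Y40.368
M5
G0 X112.686 Y20.819
M3 S910
G01 X18.144 Y121.881 F1007
G01 X89.339 Y38.311
G01 X123.318 Y150.362
G01 X79.551 Y20.255
M5
G0 X34.884 Y83.085
M3 S456
G01 X33.995 Y87.552 F2439
G01 X31.465 Y91.340
G01 X27.677 Y93.870
G01 X23.210 Y94.759
G01 X18.743 Y93.870
G01 X14.955 Y91.340
G01 X12.425 Y87.552
G01 X11.536 Y83.085
G01 X12.425 Y78.618
G01 X14.955 Y74.830
G01 X18.743 Y72.300
G01 X23.210 Y71.411
G01 X27.677 Y72.300
G01 X31.465 Y74.830
G01 X33.995 Y78.618
G01 X34.884 Y83.085
M5
G0 X0.000 Y0.000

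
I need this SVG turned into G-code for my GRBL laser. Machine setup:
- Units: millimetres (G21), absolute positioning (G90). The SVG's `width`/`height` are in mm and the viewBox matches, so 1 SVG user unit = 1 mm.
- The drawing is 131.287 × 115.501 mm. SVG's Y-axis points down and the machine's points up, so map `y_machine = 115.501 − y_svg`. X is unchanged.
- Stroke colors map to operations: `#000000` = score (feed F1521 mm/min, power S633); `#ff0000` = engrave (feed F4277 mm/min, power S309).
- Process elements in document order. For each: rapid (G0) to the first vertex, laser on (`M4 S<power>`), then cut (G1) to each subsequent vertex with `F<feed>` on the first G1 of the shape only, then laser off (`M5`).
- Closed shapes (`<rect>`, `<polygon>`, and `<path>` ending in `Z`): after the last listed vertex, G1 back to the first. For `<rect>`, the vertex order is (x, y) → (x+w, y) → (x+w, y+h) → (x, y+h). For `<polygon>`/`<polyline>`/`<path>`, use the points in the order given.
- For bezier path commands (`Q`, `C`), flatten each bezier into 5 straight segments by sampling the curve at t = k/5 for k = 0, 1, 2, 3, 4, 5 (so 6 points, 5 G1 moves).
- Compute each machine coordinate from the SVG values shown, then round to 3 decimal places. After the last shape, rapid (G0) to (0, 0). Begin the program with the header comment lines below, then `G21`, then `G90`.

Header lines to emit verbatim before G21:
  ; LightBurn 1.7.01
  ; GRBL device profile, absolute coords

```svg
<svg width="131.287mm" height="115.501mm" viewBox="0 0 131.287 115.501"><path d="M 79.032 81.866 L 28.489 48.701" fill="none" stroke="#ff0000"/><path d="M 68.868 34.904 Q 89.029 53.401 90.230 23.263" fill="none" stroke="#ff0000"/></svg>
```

1 u = 1 mm; y_m = 115.501 − y.

[1] `<path>` line segment, #ff0000→engrave S309 F4277: (79.032,33.635) → (28.489,66.800)

[2] `<path>` quadratic bezier, #ff0000→engrave S309 F4277: (68.868,80.597) → (76.174,75.144) → (81.963,73.581) → (86.236,75.909) → (88.991,82.128) → (90.230,92.238)

; LightBurn 1.7.01
; GRBL device profile, absolute coords
G21
G90
G0 X79.032 Y33.635
M4 S309
G1 X28.489 Y66.800 F4277
M5
G0 X68.868 Y80.597
M4 S309
G1 X76.174 Y75.144 F4277
G1 X81.963 Y73.581
G1 X86.236 Y75.909
G1 X88.991 Y82.128
G1 X90.230 Y92.238
M5
G0 X0.000 Y0.000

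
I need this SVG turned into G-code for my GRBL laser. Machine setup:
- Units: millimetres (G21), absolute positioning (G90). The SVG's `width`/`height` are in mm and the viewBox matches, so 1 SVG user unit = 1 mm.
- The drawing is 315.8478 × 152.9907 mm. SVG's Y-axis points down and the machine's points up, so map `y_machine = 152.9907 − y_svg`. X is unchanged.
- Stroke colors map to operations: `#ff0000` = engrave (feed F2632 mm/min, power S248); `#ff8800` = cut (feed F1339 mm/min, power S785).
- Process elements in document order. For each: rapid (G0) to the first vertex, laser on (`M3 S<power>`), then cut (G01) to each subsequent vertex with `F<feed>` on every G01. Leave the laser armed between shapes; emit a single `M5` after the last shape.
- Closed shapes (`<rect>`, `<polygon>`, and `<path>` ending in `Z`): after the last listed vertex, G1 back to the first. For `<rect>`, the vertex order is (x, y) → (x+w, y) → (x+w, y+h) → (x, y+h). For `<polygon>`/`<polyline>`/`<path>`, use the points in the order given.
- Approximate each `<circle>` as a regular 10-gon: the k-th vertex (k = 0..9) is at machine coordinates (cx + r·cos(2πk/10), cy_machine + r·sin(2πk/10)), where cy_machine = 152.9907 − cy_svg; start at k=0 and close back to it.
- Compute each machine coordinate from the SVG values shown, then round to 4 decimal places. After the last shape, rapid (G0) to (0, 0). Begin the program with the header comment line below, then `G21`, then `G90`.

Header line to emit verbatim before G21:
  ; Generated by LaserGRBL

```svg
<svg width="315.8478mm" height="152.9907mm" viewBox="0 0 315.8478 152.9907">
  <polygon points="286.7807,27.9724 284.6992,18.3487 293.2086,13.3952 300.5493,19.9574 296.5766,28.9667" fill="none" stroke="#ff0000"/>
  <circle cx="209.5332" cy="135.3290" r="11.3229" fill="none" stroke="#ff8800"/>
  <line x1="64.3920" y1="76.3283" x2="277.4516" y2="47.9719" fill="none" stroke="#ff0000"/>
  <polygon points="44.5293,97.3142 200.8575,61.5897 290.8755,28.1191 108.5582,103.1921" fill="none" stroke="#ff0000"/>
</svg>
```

; Generated by LaserGRBL
G21
G90
G0 X286.7807 Y125.0183
M3 S248
G01 X284.6992 Y134.6420 F2632
G01 X293.2086 Y139.5955 F2632
G01 X300.5493 Y133.0333 F2632
G01 X296.5766 Y124.0240 F2632
G01 X286.7807 Y125.0183 F2632
G0 X220.8561 Y17.6617
M3 S785
G01 X218.6936 Y24.3171 F1339
G01 X213.0322 Y28.4304 F1339
G01 X206.0342 Y28.4304 F1339
G01 X200.3728 Y24.3171 F1339
G01 X198.2103 Y17.6617 F1339
G01 X200.3728 Y11.0063 F1339
G01 X206.0342 Y6.8930 F1339
G01 X213.0322 Y6.8930 F1339
G01 X218.6936 Y11.0063 F1339
G01 X220.8561 Y17.6617 F1339
G0 X64.3920 Y76.6624
M3 S248
G01 X277.4516 Y105.0188 F2632
G0 X44.5293 Y55.6765
M3 S248
G01 X200.8575 Y91.4010 F2632
G01 X290.8755 Y124.8716 F2632
G01 X108.5582 Y49.7986 F2632
G01 X44.5293 Y55.6765 F2632
M5
G0 X0.0000 Y0.0000

Since the viewBox matches the mm dimensions, user units are millimetres directly. The only transform is the Y-flip y_m = 152.9907 − y_svg.

Shape 1 is a regular polygon drawn with `<polygon>`. Its stroke #ff0000 means engrave at S248, F2632. After flipping Y the toolpath is (286.7807,125.0183) → (284.6992,134.6420) → (293.2086,139.5955) → (300.5493,133.0333) → (296.5766,124.0240) → (286.7807,125.0183), returning to the start.

Shape 2 is a circle drawn with `<circle>`. Its stroke #ff8800 means cut at S785, F1339. After flipping Y the toolpath is (220.8561,17.6617) → (218.6936,24.3171) → (213.0322,28.4304) → (206.0342,28.4304) → (200.3728,24.3171) → (198.2103,17.6617) → (200.3728,11.0063) → (206.0342,6.8930) → (213.0322,6.8930) → (218.6936,11.0063) → (220.8561,17.6617), returning to the start.

Shape 3 is a line segment drawn with `<line>`. Its stroke #ff0000 means engrave at S248, F2632. After flipping Y the toolpath is (64.3920,76.6624) → (277.4516,105.0188).

Shape 4 is a closed polygon drawn with `<polygon>`. Its stroke #ff0000 means engrave at S248, F2632. After flipping Y the toolpath is (44.5293,55.6765) → (200.8575,91.4010) → (290.8755,124.8716) → (108.5582,49.7986) → (44.5293,55.6765), returning to the start.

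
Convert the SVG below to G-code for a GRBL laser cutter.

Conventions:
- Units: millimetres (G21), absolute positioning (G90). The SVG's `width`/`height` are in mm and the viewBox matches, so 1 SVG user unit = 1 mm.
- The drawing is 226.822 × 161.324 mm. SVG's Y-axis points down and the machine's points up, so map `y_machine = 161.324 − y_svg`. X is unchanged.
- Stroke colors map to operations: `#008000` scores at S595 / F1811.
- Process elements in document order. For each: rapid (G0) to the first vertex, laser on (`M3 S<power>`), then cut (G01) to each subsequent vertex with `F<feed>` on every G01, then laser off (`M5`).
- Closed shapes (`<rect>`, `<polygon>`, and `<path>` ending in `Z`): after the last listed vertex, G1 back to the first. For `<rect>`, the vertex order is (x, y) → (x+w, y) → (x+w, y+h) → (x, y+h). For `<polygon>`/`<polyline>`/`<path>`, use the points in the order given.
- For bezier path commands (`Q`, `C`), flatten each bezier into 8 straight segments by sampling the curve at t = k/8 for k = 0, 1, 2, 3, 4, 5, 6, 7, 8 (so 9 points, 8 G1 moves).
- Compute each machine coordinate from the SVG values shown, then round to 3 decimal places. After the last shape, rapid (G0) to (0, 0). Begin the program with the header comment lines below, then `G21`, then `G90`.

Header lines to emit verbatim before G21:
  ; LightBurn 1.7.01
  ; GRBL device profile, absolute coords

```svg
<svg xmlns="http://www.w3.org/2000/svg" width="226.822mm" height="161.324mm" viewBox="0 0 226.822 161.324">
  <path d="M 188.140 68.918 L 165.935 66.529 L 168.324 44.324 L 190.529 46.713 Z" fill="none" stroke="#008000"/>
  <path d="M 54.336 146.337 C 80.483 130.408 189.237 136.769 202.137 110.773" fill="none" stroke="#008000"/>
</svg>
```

viewBox `0 0 226.822 161.324` with mm width/height → 1 unit = 1 mm. Flip: y_m = 161.324 − y_svg.

**Shape 1** — `<path>` regular polygon, stroke `#008000` → score (S595, F1811). Machine vertices: (188.140,92.406) → (165.935,94.795) → (168.324,117.000) → (190.529,114.611) → (188.140,92.406). Closed: final G1 returns to the first vertex.

**Shape 2** — `<path>` cubic bezier, stroke `#008000` → score (S595, F1811). Control points (SVG): P0=(54.336,146.337), P1=(80.483,130.408), P2=(189.237,136.769), P3=(202.137,110.773); sampled at t=k/8. Machine vertices: (54.336,14.987) → (67.665,20.022) → (86.647,23.608) → (109.190,26.385) → (133.204,28.994) → (156.597,32.074) → (177.278,36.267) → (193.155,42.213) → (202.137,50.551). Open path.

; LightBurn 1.7.01
; GRBL device profile, absolute coords
G21
G90
G0 X188.140 Y92.406
M3 S595
G01 X165.935 Y94.795 F1811
G01 X168.324 Y117.000 F1811
G01 X190.529 Y114.611 F1811
G01 X188.140 Y92.406 F1811
M5
G0 X54.336 Y14.987
M3 S595
G01 X67.665 Y20.022 F1811
G01 X86.647 Y23.608 F1811
G01 X109.190 Y26.385 F1811
G01 X133.204 Y28.994 F1811
G01 X156.597 Y32.074 F1811
G01 X177.278 Y36.267 F1811
G01 X193.155 Y42.213 F1811
G01 X202.137 Y50.551 F1811
M5
G0 X0.000 Y0.000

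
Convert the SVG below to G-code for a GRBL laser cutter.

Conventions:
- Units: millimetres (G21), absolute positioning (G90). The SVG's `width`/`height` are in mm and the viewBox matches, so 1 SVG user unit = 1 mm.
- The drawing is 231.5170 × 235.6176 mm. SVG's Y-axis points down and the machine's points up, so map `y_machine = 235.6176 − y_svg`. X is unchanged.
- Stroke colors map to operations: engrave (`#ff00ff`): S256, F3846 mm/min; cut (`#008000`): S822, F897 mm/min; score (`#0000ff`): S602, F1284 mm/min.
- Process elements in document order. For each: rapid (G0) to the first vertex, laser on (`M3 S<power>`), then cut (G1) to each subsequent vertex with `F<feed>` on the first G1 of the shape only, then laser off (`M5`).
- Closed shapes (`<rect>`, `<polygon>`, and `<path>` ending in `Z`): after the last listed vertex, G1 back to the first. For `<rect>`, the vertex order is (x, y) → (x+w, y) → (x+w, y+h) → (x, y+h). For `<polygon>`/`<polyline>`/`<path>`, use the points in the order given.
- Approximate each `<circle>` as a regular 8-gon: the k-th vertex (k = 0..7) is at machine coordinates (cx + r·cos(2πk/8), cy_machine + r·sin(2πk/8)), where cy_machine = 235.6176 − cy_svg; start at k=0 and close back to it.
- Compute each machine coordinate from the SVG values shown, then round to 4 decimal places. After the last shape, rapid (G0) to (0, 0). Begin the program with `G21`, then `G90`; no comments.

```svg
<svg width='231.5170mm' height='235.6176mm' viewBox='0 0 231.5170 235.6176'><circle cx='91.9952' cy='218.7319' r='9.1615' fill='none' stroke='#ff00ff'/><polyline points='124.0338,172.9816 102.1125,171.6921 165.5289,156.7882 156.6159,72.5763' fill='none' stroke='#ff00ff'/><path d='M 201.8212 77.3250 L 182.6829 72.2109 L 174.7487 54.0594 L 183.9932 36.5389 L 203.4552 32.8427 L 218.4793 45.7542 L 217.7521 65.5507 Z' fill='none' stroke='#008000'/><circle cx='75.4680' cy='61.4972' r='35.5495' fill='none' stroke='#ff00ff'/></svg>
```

G21
G90
G0 X101.1567 Y16.8857
M3 S256
G1 X98.4734 Y23.3639 F3846
G1 X91.9952 Y26.0472
G1 X85.5170 Y23.3639
G1 X82.8337 Y16.8857
G1 X85.5170 Y10.4075
G1 X91.9952 Y7.7242
G1 X98.4734 Y10.4075
G1 X101.1567 Y16.8857
M5
G0 X124.0338 Y62.6360
M3 S256
G1 X102.1125 Y63.9255 F3846
G1 X165.5289 Y78.8294
G1 X156.6159 Y163.0413
M5
G0 X201.8212 Y158.2926
M3 S822
G1 X182.6829 Y163.4067 F897
G1 X174.7487 Y181.5582
G1 X183.9932 Y199.0787
G1 X203.4552 Y202.7749
G1 X218.4793 Y189.8634
G1 X217.7521 Y170.0669
G1 X201.8212 Y158.2926
M5
G0 X111.0175 Y174.1204
M3 S256
G1 X100.6053 Y199.2577 F3846
G1 X75.4680 Y209.6699
G1 X50.3307 Y199.2577
G1 X39.9185 Y174.1204
G1 X50.3307 Y148.9831
G1 X75.4680 Y138.5709
G1 X100.6053 Y148.9831
G1 X111.0175 Y174.1204
M5
G0 X0.0000 Y0.0000

1 u = 1 mm; y_m = 235.6176 − y.

[1] `<circle>` circle, #ff00ff→engrave S256 F3846: (101.1567,16.8857) → (98.4734,23.3639) → (91.9952,26.0472) → (85.5170,23.3639) → (82.8337,16.8857) → (85.5170,10.4075) → (91.9952,7.7242) → (98.4734,10.4075) → (101.1567,16.8857) (closed)

[2] `<polyline>` open polyline, #ff00ff→engrave S256 F3846: (124.0338,62.6360) → (102.1125,63.9255) → (165.5289,78.8294) → (156.6159,163.0413)

[3] `<path>` regular polygon, #008000→cut S822 F897: (201.8212,158.2926) → (182.6829,163.4067) → (174.7487,181.5582) → (183.9932,199.0787) → (203.4552,202.7749) → (218.4793,189.8634) → (217.7521,170.0669) → (201.8212,158.2926) (closed)

[4] `<circle>` circle, #ff00ff→engrave S256 F3846: (111.0175,174.1204) → (100.6053,199.2577) → (75.4680,209.6699) → (50.3307,199.2577) → (39.9185,174.1204) → (50.3307,148.9831) → (75.4680,138.5709) → (100.6053,148.9831) → (111.0175,174.1204) (closed)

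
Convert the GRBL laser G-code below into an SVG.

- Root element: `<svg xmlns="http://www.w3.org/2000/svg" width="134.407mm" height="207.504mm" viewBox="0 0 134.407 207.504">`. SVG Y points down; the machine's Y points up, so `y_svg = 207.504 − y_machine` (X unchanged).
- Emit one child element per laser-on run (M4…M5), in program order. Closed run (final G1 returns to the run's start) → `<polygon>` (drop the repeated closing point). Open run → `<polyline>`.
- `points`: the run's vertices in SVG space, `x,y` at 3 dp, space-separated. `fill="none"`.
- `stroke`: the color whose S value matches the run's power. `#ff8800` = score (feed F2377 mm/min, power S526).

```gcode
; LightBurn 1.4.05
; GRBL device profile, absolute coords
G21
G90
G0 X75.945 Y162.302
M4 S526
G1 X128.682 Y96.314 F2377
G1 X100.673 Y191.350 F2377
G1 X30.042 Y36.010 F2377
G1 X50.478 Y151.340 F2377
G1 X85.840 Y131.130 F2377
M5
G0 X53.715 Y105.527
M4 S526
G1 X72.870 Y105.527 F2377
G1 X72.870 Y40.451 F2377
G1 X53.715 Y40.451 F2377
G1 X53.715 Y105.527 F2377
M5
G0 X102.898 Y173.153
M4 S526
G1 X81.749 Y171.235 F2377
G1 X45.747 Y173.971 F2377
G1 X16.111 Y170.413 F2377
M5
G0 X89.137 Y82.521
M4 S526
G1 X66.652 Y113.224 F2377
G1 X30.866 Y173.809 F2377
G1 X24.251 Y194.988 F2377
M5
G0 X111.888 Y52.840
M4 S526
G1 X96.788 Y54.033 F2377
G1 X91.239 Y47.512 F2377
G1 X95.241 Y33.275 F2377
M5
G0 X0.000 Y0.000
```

<svg xmlns="http://www.w3.org/2000/svg" width="134.407mm" height="207.504mm" viewBox="0 0 134.407 207.504">
  <polyline points="75.945,45.202 128.682,111.190 100.673,16.154 30.042,171.494 50.478,56.164 85.840,76.374" fill="none" stroke="#ff8800"/>
  <polygon points="53.715,101.977 72.870,101.977 72.870,167.053 53.715,167.053" fill="none" stroke="#ff8800"/>
  <polyline points="102.898,34.351 81.749,36.269 45.747,33.533 16.111,37.091" fill="none" stroke="#ff8800"/>
  <polyline points="89.137,124.983 66.652,94.280 30.866,33.695 24.251,12.516" fill="none" stroke="#ff8800"/>
  <polyline points="111.888,154.664 96.788,153.471 91.239,159.992 95.241,174.229" fill="none" stroke="#ff8800"/>
</svg>

Machine Y-up, SVG Y-down with viewBox height 207.504, so y_svg = 207.504 − y_machine; X carries over. Every run uses S526, so all elements get stroke `#ff8800` (score).

Run 1: The run is open, so emit a `<polyline>` with points (Y-flipped): 75.945,45.202 128.682,111.190 100.673,16.154 30.042,171.494 50.478,56.164 85.840,76.374.

Run 2: The run returns to its start, so emit a `<polygon>` with points (Y-flipped): 53.715,101.977 72.870,101.977 72.870,167.053 53.715,167.053.

Run 3: The run is open, so emit a `<polyline>` with points (Y-flipped): 102.898,34.351 81.749,36.269 45.747,33.533 16.111,37.091.

Run 4: The run is open, so emit a `<polyline>` with points (Y-flipped): 89.137,124.983 66.652,94.280 30.866,33.695 24.251,12.516.

Run 5: The run is open, so emit a `<polyline>` with points (Y-flipped): 111.888,154.664 96.788,153.471 91.239,159.992 95.241,174.229.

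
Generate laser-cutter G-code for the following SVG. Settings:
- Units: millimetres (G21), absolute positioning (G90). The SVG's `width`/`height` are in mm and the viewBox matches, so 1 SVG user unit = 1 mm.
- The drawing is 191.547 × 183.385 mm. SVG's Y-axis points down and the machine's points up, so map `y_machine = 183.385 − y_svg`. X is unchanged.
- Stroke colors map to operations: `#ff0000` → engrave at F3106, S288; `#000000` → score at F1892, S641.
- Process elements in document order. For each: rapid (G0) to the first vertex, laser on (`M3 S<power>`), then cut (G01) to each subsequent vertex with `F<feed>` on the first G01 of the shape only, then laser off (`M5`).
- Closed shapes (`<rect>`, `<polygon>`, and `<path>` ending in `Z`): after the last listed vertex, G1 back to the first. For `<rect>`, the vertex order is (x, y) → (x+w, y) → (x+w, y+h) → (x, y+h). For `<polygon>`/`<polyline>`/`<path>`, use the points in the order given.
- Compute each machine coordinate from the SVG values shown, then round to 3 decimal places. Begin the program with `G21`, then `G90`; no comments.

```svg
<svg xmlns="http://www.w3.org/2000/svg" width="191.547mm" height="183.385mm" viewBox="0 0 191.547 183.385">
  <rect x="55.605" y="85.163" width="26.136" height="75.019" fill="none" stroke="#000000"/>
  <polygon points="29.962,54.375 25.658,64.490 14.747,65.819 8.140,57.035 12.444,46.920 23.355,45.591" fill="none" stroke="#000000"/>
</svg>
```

Since the viewBox matches the mm dimensions, user units are millimetres directly. The only transform is the Y-flip y_m = 183.385 − y_svg.

Shape 1 is a rectangle drawn with `<rect>`. Its stroke #000000 means score at S641, F1892. After flipping Y the toolpath is (55.605,98.222) → (81.741,98.222) → (81.741,23.203) → (55.605,23.203) → (55.605,98.222), returning to the start.

Shape 2 is a regular polygon drawn with `<polygon>`. Its stroke #000000 means score at S641, F1892. After flipping Y the toolpath is (29.962,129.010) → (25.658,118.895) → (14.747,117.566) → (8.140,126.350) → (12.444,136.465) → (23.355,137.794) → (29.962,129.010), returning to the start.

G21
G90
G0 X55.605 Y98.222
M3 S641
G01 X81.741 Y98.222 F1892
G01 X81.741 Y23.203
G01 X55.605 Y23.203
G01 X55.605 Y98.222
M5
G0 X29.962 Y129.010
M3 S641
G01 X25.658 Y118.895 F1892
G01 X14.747 Y117.566
G01 X8.140 Y126.350
G01 X12.444 Y136.465
G01 X23.355 Y137.794
G01 X29.962 Y129.010
M5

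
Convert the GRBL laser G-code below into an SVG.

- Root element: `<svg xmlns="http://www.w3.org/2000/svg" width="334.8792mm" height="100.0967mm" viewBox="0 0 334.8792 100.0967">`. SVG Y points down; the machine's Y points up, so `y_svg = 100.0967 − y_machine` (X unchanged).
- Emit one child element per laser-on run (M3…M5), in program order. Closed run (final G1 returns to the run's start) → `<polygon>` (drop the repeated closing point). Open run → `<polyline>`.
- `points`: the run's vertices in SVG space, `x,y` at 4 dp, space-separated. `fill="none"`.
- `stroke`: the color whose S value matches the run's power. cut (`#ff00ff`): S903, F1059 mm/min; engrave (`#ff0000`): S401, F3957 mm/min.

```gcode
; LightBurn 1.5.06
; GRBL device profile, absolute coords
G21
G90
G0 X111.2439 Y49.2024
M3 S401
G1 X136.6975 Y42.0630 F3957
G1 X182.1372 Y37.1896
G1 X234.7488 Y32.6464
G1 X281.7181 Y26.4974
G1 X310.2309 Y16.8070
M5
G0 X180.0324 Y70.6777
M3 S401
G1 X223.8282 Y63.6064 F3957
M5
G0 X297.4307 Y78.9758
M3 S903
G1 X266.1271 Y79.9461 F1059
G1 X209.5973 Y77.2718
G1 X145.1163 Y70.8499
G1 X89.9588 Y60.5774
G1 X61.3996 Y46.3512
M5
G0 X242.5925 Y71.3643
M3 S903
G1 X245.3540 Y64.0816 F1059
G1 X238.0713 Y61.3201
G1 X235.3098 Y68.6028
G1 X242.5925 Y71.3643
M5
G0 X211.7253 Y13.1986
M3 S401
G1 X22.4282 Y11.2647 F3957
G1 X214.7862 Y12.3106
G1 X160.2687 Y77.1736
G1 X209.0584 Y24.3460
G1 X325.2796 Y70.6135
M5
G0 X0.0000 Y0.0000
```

y_svg = 100.0967 − y_m.

[1] S401→`#ff0000` (engrave); open run; points: 111.2439,50.8943 136.6975,58.0337 182.1372,62.9071 234.7488,67.4503 281.7181,73.5993 310.2309,83.2897

[2] S401→`#ff0000` (engrave); open run; points: 180.0324,29.4190 223.8282,36.4903

[3] S903→`#ff00ff` (cut); open run; points: 297.4307,21.1209 266.1271,20.1506 209.5973,22.8249 145.1163,29.2468 89.9588,39.5193 61.3996,53.7455

[4] S903→`#ff00ff` (cut); closed run; points: 242.5925,28.7324 245.3540,36.0151 238.0713,38.7766 235.3098,31.4939

[5] S401→`#ff0000` (engrave); open run; points: 211.7253,86.8981 22.4282,88.8320 214.7862,87.7861 160.2687,22.9231 209.0584,75.7507 325.2796,29.4832

<svg xmlns="http://www.w3.org/2000/svg" width="334.8792mm" height="100.0967mm" viewBox="0 0 334.8792 100.0967">
  <polyline points="111.2439,50.8943 136.6975,58.0337 182.1372,62.9071 234.7488,67.4503 281.7181,73.5993 310.2309,83.2897" fill="none" stroke="#ff0000"/>
  <polyline points="180.0324,29.4190 223.8282,36.4903" fill="none" stroke="#ff0000"/>
  <polyline points="297.4307,21.1209 266.1271,20.1506 209.5973,22.8249 145.1163,29.2468 89.9588,39.5193 61.3996,53.7455" fill="none" stroke="#ff00ff"/>
  <polygon points="242.5925,28.7324 245.3540,36.0151 238.0713,38.7766 235.3098,31.4939" fill="none" stroke="#ff00ff"/>
  <polyline points="211.7253,86.8981 22.4282,88.8320 214.7862,87.7861 160.2687,22.9231 209.0584,75.7507 325.2796,29.4832" fill="none" stroke="#ff0000"/>
</svg>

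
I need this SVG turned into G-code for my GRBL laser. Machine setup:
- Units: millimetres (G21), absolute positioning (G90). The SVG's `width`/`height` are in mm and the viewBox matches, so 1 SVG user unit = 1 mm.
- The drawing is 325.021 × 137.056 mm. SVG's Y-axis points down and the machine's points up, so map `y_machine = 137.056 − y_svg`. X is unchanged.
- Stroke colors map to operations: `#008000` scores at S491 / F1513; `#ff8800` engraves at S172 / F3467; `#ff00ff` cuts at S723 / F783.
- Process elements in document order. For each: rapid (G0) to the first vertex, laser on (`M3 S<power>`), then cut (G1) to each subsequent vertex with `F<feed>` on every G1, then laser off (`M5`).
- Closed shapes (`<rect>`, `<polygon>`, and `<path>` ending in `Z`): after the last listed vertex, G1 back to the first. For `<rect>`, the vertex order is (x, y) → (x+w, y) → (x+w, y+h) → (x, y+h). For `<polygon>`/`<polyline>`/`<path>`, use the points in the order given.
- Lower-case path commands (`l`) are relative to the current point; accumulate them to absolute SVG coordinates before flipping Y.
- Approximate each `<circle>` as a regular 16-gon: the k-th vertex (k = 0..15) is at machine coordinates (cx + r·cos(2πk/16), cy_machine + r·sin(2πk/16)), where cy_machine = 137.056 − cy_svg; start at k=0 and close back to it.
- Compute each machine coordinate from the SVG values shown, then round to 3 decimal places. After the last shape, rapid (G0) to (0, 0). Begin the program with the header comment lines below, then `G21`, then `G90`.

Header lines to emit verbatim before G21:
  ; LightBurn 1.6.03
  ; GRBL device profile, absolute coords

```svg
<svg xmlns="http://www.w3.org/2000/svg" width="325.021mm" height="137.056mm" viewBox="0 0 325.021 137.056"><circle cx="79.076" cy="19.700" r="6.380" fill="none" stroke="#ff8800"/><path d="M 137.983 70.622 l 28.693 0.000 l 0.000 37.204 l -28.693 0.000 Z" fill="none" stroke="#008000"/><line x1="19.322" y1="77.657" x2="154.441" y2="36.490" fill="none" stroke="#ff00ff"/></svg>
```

; LightBurn 1.6.03
; GRBL device profile, absolute coords
G21
G90
G0 X85.456 Y117.356
M3 S172
G1 X84.970 Y119.798 F3467
G1 X83.587 Y121.867 F3467
G1 X81.518 Y123.250 F3467
G1 X79.076 Y123.736 F3467
G1 X76.634 Y123.250 F3467
G1 X74.565 Y121.867 F3467
G1 X73.182 Y119.798 F3467
G1 X72.696 Y117.356 F3467
G1 X73.182 Y114.914 F3467
G1 X74.565 Y112.845 F3467
G1 X76.634 Y111.462 F3467
G1 X79.076 Y110.976 F3467
G1 X81.518 Y111.462 F3467
G1 X83.587 Y112.845 F3467
G1 X84.970 Y114.914 F3467
G1 X85.456 Y117.356 F3467
M5
G0 X137.983 Y66.434
M3 S491
G1 X166.676 Y66.434 F1513
G1 X166.676 Y29.230 F1513
G1 X137.983 Y29.230 F1513
G1 X137.983 Y66.434 F1513
M5
G0 X19.322 Y59.399
M3 S723
G1 X154.441 Y100.566 F783
M5
G0 X0.000 Y0.000

viewBox `0 0 325.021 137.056` with mm width/height → 1 unit = 1 mm. Flip: y_m = 137.056 − y_svg.

**Shape 1** — `<circle>` circle, stroke `#ff8800` → engrave (S172, F3467). Machine vertices: (85.456,117.356) → (84.970,119.798) → (83.587,121.867) → (81.518,123.250) → (79.076,123.736) → (76.634,123.250) → (74.565,121.867) → (73.182,119.798) → (72.696,117.356) → (73.182,114.914) → (74.565,112.845) → (76.634,111.462) → (79.076,110.976) → (81.518,111.462) → (83.587,112.845) → (84.970,114.914) → (85.456,117.356). Closed: final G1 returns to the first vertex.

**Shape 2** — `<path>` rectangle, stroke `#008000` → score (S491, F1513). Machine vertices: (137.983,66.434) → (166.676,66.434) → (166.676,29.230) → (137.983,29.230) → (137.983,66.434). Closed: final G1 returns to the first vertex.

**Shape 3** — `<line>` line segment, stroke `#ff00ff` → cut (S723, F783). Machine vertices: (19.322,59.399) → (154.441,100.566). Open path.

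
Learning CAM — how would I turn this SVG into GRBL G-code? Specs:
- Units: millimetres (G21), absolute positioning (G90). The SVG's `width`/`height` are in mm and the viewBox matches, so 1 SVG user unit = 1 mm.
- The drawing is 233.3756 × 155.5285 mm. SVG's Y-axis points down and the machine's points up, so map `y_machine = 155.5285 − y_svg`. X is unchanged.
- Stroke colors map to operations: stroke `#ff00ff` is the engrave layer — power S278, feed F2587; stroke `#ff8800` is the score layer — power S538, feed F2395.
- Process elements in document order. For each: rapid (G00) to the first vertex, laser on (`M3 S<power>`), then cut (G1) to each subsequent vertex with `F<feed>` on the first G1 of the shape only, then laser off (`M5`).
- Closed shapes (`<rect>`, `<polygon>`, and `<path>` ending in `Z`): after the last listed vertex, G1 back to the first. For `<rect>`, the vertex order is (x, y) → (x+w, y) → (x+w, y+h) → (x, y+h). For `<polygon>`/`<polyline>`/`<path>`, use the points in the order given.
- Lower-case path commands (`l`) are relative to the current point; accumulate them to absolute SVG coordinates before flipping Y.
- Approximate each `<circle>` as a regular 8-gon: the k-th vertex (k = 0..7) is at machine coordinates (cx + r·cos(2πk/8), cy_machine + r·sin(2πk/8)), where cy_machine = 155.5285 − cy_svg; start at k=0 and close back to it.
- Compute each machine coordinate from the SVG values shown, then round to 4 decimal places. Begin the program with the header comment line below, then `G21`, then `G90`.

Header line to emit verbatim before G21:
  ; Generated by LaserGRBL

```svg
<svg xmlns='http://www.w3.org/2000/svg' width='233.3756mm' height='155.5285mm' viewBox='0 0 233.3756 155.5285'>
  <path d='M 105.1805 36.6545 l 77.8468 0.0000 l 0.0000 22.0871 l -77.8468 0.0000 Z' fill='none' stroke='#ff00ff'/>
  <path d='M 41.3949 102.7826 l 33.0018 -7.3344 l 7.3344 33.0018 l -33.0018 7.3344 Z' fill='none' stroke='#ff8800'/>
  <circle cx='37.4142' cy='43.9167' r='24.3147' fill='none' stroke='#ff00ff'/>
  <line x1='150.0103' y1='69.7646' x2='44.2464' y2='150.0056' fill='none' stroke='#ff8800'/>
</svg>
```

; Generated by LaserGRBL
G21
G90
G00 X105.1805 Y118.8740
M3 S278
G1 X183.0273 Y118.8740 F2587
G1 X183.0273 Y96.7869
G1 X105.1805 Y96.7869
G1 X105.1805 Y118.8740
M5
G00 X41.3949 Y52.7459
M3 S538
G1 X74.3967 Y60.0803 F2395
G1 X81.7311 Y27.0785
G1 X48.7293 Y19.7441
G1 X41.3949 Y52.7459
M5
G00 X61.7289 Y111.6118
M3 S278
G1 X54.6073 Y128.8049 F2587
G1 X37.4142 Y135.9265
G1 X20.2211 Y128.8049
G1 X13.0995 Y111.6118
G1 X20.2211 Y94.4187
G1 X37.4142 Y87.2971
G1 X54.6073 Y94.4187
G1 X61.7289 Y111.6118
M5
G00 X150.0103 Y85.7639
M3 S538
G1 X44.2464 Y5.5229 F2395
M5

Since the viewBox matches the mm dimensions, user units are millimetres directly. The only transform is the Y-flip y_m = 155.5285 − y_svg.

Shape 1 is a rectangle drawn with `<path>`. Its stroke #ff00ff means engrave at S278, F2587. After flipping Y the toolpath is (105.1805,118.8740) → (183.0273,118.8740) → (183.0273,96.7869) → (105.1805,96.7869) → (105.1805,118.8740), returning to the start.

Shape 2 is a regular polygon drawn with `<path>`. Its stroke #ff8800 means score at S538, F2395. After flipping Y the toolpath is (41.3949,52.7459) → (74.3967,60.0803) → (81.7311,27.0785) → (48.7293,19.7441) → (41.3949,52.7459), returning to the start.

Shape 3 is a circle drawn with `<circle>`. Its stroke #ff00ff means engrave at S278, F2587. After flipping Y the toolpath is (61.7289,111.6118) → (54.6073,128.8049) → (37.4142,135.9265) → (20.2211,128.8049) → (13.0995,111.6118) → (20.2211,94.4187) → (37.4142,87.2971) → (54.6073,94.4187) → (61.7289,111.6118), returning to the start.

Shape 4 is a line segment drawn with `<line>`. Its stroke #ff8800 means score at S538, F2395. After flipping Y the toolpath is (150.0103,85.7639) → (44.2464,5.5229).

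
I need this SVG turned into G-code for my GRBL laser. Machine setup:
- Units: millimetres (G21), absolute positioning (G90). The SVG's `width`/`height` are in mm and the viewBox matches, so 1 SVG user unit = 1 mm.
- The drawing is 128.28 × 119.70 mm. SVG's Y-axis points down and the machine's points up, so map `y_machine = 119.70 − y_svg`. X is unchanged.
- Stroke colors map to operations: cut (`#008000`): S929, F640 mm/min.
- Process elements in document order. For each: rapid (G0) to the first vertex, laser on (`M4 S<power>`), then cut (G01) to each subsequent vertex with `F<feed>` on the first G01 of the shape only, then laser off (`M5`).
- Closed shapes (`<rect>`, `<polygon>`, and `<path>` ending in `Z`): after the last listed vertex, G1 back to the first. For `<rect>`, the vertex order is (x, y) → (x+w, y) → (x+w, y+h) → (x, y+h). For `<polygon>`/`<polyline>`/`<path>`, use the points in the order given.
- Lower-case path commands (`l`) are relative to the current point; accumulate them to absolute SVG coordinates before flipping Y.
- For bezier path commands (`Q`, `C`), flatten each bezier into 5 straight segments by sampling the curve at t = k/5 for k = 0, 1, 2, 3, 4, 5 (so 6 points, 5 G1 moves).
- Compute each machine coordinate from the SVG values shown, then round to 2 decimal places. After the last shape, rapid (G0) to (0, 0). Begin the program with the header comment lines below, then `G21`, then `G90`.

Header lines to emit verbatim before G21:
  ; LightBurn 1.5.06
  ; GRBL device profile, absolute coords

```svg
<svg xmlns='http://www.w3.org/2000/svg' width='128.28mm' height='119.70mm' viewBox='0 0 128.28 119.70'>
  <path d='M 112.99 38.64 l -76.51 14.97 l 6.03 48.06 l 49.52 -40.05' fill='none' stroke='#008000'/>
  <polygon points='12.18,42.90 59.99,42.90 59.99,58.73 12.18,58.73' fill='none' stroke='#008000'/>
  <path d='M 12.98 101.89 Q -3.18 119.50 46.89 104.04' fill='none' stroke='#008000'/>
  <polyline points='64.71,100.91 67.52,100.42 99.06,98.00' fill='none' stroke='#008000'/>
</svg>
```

1 u = 1 mm; y_m = 119.70 − y.

[1] `<path>` open polyline, #008000→cut S929 F640: (112.99,81.06) → (36.48,66.09) → (42.51,18.03) → (92.03,58.08)

[2] `<polygon>` rectangle, #008000→cut S929 F640: (12.18,76.80) → (59.99,76.80) → (59.99,60.97) → (12.18,60.97) → (12.18,76.80) (closed)

[3] `<path>` quadratic bezier, #008000→cut S929 F640: (12.98,17.81) → (9.17,12.09) → (10.65,9.01) → (17.43,8.58) → (29.51,10.80) → (46.89,15.66)

[4] `<polyline>` open polyline, #008000→cut S929 F640: (64.71,18.79) → (67.52,19.28) → (99.06,21.70)

; LightBurn 1.5.06
; GRBL device profile, absolute coords
G21
G90
G0 X112.99 Y81.06
M4 S929
G01 X36.48 Y66.09 F640
G01 X42.51 Y18.03
G01 X92.03 Y58.08
M5
G0 X12.18 Y76.80
M4 S929
G01 X59.99 Y76.80 F640
G01 X59.99 Y60.97
G01 X12.18 Y60.97
G01 X12.18 Y76.80
M5
G0 X12.98 Y17.81
M4 S929
G01 X9.17 Y12.09 F640
G01 X10.65 Y9.01
G01 X17.43 Y8.58
G01 X29.51 Y10.80
G01 X46.89 Y15.66
M5
G0 X64.71 Y18.79
M4 S929
G01 X67.52 Y19.28 F640
G01 X99.06 Y21.70
M5
G0 X0.00 Y0.00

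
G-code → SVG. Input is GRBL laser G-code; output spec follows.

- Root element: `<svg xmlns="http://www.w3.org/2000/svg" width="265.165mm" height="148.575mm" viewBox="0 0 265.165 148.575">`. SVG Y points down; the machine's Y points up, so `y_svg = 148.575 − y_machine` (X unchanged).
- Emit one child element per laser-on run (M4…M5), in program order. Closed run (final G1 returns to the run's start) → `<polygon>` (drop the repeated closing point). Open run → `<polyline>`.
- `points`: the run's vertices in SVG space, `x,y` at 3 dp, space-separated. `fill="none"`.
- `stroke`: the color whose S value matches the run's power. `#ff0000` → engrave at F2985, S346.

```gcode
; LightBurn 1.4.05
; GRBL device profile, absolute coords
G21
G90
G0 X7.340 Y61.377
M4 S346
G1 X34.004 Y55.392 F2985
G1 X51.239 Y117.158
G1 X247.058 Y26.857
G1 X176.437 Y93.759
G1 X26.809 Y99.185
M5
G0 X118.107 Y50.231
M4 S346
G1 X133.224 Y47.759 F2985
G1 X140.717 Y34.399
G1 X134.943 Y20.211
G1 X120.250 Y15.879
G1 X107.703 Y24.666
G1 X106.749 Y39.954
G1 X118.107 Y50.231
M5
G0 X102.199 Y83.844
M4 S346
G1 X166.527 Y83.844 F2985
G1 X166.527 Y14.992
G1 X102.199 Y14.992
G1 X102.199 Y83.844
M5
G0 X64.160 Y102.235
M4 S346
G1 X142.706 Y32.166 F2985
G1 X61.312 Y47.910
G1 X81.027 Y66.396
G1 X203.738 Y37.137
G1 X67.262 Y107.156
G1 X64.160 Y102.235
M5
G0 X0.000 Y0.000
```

Each laser-on run becomes one SVG element. Flip Y back into SVG space with y_svg = 148.575 − y_machine. Every run uses S346, so all elements get stroke `#ff0000` (engrave).

Run 1: The run is open, so emit a `<polyline>` with points (Y-flipped): 7.340,87.198 34.004,93.183 51.239,31.417 247.058,121.718 176.437,54.816 26.809,49.390.

Run 2: The run returns to its start, so emit a `<polygon>` with points (Y-flipped): 118.107,98.344 133.224,100.816 140.717,114.176 134.943,128.364 120.250,132.696 107.703,123.909 106.749,108.621.

Run 3: The run returns to its start, so emit a `<polygon>` with points (Y-flipped): 102.199,64.731 166.527,64.731 166.527,133.583 102.199,133.583.

Run 4: The run returns to its start, so emit a `<polygon>` with points (Y-flipped): 64.160,46.340 142.706,116.409 61.312,100.665 81.027,82.179 203.738,111.438 67.262,41.419.

<svg xmlns="http://www.w3.org/2000/svg" width="265.165mm" height="148.575mm" viewBox="0 0 265.165 148.575">
  <polyline points="7.340,87.198 34.004,93.183 51.239,31.417 247.058,121.718 176.437,54.816 26.809,49.390" fill="none" stroke="#ff0000"/>
  <polygon points="118.107,98.344 133.224,100.816 140.717,114.176 134.943,128.364 120.250,132.696 107.703,123.909 106.749,108.621" fill="none" stroke="#ff0000"/>
  <polygon points="102.199,64.731 166.527,64.731 166.527,133.583 102.199,133.583" fill="none" stroke="#ff0000"/>
  <polygon points="64.160,46.340 142.706,116.409 61.312,100.665 81.027,82.179 203.738,111.438 67.262,41.419" fill="none" stroke="#ff0000"/>
</svg>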